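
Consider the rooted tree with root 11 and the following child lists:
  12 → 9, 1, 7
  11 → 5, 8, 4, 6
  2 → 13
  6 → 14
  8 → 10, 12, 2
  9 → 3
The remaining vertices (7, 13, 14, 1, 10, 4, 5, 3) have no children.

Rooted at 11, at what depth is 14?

2

Climbing from 14 to the root: 14–6–11. That's 2 steps.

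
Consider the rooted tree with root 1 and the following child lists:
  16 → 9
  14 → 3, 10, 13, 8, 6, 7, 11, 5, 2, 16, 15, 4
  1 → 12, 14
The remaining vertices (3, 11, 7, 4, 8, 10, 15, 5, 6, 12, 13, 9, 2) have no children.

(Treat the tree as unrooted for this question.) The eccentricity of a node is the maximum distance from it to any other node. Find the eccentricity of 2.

Distances from 2 peak at 3, attained at 9 (12 also at distance 3).
2-14-16-9

3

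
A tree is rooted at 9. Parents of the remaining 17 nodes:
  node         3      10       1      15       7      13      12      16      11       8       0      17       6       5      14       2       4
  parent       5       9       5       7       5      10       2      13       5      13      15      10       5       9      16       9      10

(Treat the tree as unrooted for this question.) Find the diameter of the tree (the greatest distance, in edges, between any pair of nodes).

Starting from 0, a farthest node is 14 at distance 8.
One longest path: 0–15–7–5–9–10–13–16–14.
So the diameter is 8.

8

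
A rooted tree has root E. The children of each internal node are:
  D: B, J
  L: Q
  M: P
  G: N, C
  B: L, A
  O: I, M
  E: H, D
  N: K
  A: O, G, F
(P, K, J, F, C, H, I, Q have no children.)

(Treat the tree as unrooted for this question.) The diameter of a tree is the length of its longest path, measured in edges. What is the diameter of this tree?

7

A longest path is P – M – O – A – B – D – E – H, with 7 edges.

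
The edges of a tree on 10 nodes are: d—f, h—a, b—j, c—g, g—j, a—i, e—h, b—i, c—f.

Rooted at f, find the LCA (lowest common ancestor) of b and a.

b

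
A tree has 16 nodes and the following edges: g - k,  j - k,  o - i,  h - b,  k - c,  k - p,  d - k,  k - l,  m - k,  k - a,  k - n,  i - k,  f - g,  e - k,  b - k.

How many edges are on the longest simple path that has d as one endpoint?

The node farthest from d is o (f, h also at distance 3), via d-k-i-o — 3 edges.

3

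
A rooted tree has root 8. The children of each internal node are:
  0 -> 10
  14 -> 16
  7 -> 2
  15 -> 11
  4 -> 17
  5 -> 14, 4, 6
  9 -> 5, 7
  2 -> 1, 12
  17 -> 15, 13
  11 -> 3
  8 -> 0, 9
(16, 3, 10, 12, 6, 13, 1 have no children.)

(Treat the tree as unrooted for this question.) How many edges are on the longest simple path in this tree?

A longest path is 12 - 2 - 7 - 9 - 5 - 4 - 17 - 15 - 11 - 3, with 9 edges.

9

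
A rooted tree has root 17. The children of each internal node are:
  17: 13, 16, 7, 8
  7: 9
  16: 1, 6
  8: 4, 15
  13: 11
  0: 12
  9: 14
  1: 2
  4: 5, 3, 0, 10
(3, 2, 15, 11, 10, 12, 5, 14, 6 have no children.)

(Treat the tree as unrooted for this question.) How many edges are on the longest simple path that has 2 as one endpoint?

Distances from 2 peak at 7, attained at 12.
2–1–16–17–8–4–0–12

7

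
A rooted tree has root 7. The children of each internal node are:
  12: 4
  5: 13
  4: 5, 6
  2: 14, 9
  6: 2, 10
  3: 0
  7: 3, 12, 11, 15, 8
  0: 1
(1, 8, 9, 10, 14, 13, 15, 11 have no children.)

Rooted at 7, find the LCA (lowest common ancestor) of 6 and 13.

4

Path 6→root: 6 4 12 7; path 13→root: 13 5 4 12 7.
First common node: 4.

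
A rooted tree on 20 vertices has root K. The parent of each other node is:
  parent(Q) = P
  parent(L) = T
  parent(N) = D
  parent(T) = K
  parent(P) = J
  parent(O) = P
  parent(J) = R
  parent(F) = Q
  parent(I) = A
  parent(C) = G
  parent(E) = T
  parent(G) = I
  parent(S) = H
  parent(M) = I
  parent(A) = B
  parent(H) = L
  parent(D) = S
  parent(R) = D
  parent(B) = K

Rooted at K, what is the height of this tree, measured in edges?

10

The longest root-to-leaf path is K–T–L–H–S–D–R–J–P–Q–F (10 edges).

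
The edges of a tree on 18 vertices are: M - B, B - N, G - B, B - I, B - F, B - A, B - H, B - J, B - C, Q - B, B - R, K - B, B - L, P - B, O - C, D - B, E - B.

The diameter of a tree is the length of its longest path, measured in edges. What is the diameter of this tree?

3

A longest path is O - C - B - M, with 3 edges.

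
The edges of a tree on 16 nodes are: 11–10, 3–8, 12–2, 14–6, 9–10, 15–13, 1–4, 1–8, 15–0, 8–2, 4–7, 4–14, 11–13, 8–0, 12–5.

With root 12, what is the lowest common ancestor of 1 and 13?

8

Path 1→root: 1 8 2 12; path 13→root: 13 15 0 8 2 12.
First common node: 8.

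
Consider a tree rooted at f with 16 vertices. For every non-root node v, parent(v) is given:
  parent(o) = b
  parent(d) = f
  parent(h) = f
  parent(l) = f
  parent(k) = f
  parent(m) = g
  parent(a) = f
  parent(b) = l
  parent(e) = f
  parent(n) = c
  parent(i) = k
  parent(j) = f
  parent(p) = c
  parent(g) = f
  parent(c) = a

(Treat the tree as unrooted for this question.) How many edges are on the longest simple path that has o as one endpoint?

6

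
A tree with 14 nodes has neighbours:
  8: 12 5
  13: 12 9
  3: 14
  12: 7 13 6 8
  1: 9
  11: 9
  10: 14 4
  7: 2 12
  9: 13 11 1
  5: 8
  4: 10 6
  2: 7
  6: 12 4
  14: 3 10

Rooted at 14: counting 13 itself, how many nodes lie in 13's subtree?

The subtree rooted at 13 contains: 13, 9, 1, 11 — 4 nodes.

4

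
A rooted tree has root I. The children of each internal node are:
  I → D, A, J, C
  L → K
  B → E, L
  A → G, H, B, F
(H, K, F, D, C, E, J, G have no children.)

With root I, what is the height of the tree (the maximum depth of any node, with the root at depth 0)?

4

K sits deepest: I–A–B–L–K — 4 edges from the root.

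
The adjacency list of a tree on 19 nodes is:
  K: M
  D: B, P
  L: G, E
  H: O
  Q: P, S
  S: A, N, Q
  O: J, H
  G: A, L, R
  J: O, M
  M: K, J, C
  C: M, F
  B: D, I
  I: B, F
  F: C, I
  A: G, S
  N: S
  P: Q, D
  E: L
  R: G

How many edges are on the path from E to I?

9

E–L–G–A–S–Q–P–D–B–I: 9 edges.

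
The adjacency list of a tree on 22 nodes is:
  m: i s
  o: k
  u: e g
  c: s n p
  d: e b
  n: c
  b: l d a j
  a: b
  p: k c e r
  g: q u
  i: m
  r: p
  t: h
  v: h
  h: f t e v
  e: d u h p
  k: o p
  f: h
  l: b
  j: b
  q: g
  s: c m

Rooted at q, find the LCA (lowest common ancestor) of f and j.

f's ancestor chain is f, h, e, u, g, q and j's is j, b, d, e, u, g, q; they first meet at e.

e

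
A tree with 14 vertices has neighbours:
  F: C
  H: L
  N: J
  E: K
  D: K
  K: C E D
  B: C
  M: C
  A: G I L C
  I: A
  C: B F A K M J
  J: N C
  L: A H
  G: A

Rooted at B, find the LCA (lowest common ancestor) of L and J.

L's ancestor chain is L, A, C, B and J's is J, C, B; they first meet at C.

C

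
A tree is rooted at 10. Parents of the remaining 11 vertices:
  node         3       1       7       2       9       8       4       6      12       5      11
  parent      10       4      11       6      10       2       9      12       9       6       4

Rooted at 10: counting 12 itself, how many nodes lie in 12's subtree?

The subtree rooted at 12 contains: 12, 6, 5, 2, 8 — 5 nodes.

5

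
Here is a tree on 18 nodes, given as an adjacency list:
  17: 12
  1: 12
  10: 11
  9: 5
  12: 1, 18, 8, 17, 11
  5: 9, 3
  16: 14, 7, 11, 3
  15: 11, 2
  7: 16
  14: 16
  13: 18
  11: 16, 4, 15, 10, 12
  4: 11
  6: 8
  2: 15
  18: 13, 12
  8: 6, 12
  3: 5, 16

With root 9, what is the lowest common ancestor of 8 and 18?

8's ancestor chain is 8, 12, 11, 16, 3, 5, 9 and 18's is 18, 12, 11, 16, 3, 5, 9; they first meet at 12.

12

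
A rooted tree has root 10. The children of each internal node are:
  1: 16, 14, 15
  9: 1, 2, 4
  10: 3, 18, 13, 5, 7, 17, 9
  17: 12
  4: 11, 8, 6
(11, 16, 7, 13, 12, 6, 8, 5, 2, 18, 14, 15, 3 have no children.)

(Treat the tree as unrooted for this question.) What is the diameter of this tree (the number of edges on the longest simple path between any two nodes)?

5

A longest path is 12–17–10–9–4–11, with 5 edges.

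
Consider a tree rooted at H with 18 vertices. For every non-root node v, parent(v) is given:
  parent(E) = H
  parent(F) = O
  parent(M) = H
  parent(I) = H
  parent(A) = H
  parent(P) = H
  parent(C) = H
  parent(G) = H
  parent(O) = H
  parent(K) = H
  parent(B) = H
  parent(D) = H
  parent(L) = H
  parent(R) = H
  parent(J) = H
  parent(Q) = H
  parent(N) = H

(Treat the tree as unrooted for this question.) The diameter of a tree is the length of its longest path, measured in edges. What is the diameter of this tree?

Starting from F, a farthest node is Q at distance 3.
One longest path: F–O–H–Q.
So the diameter is 3.

3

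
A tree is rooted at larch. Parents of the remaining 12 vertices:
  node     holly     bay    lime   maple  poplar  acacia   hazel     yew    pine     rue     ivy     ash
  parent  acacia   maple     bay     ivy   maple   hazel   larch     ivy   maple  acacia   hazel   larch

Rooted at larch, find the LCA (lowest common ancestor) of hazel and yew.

Path hazel→root: hazel larch; path yew→root: yew ivy hazel larch.
First common node: hazel.

hazel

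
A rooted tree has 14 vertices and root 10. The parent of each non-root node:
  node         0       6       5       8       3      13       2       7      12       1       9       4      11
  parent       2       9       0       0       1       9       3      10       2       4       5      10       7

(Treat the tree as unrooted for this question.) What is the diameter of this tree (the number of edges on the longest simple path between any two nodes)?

10

A longest path is 13–9–5–0–2–3–1–4–10–7–11, with 10 edges.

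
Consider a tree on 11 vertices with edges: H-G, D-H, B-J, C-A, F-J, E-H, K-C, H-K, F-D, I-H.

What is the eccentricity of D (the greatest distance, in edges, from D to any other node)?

Distances from D peak at 4, attained at A.
D – H – K – C – A

4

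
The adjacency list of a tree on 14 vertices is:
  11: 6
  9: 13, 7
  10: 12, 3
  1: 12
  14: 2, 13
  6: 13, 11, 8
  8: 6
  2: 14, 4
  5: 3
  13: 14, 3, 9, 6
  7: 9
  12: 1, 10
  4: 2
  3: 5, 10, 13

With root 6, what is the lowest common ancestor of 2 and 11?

Path 2→root: 2 14 13 6; path 11→root: 11 6.
First common node: 6.

6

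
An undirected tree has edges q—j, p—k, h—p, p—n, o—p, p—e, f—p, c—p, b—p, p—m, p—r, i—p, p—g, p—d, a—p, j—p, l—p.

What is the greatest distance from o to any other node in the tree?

3

A farthest node from o is q.
The path o–p–j–q has 3 edges.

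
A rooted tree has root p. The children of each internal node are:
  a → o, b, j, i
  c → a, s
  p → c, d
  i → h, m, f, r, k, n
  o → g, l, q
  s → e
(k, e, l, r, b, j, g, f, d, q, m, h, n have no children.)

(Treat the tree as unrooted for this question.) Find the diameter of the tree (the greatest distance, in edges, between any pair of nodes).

5

A longest path is h – i – a – c – p – d, with 5 edges.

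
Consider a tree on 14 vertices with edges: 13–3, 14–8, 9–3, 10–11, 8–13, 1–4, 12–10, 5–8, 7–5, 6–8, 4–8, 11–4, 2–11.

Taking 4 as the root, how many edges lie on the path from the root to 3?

3

Path from 4 to 3: 4 – 8 – 13 – 3, which has 3 edges.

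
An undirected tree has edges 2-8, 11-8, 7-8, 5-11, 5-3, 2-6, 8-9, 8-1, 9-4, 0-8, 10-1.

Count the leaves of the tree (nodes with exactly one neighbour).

6

Exactly 6 nodes have a single neighbour: 0, 3, 4, 6, 7, 10.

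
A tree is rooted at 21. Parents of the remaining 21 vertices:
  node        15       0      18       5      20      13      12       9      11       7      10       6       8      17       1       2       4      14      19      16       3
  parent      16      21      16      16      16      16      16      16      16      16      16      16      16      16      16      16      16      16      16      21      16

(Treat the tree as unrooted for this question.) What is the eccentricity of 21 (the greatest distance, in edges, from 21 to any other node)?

Distances from 21 peak at 2, attained at 12 (18, 13, 3, 1, 19, 2, 20, 7, 4, 14, 17, 10, 5, 11, 9, 6, 15, 8 also at distance 2).
21–16–12

2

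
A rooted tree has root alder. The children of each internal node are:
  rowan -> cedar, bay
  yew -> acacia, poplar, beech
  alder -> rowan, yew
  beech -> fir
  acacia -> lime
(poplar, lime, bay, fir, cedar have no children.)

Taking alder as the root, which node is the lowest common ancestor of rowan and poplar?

alder

Path rowan→root: rowan alder; path poplar→root: poplar yew alder.
First common node: alder.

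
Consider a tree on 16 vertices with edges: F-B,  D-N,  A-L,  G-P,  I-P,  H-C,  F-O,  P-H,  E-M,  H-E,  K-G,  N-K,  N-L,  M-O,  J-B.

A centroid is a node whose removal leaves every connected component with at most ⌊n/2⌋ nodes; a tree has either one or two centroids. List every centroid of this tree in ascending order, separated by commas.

H, P

If H is removed the pieces have sizes 8, 6, 1, all ≤ ⌊16/2⌋ = 8.
P is adjacent to H and is also a centroid (the largest component after removing it is likewise 8).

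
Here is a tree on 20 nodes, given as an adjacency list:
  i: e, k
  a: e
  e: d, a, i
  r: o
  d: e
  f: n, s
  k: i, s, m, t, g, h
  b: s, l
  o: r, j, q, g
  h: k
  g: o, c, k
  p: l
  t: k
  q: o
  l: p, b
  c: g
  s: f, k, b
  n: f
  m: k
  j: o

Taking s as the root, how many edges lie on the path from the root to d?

4

s – k – i – e – d — 4 edges.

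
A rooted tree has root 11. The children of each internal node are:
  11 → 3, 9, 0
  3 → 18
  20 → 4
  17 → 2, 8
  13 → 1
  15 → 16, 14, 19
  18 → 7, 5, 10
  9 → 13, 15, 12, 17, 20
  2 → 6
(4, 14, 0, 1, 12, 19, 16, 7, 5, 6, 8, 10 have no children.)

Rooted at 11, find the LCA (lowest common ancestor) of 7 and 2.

11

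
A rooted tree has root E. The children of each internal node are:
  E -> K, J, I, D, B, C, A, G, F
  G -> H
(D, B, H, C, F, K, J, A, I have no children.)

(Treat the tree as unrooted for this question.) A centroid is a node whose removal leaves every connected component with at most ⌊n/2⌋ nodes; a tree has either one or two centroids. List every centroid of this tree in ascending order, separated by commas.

E

If E is removed the pieces have sizes 2, 1, 1, 1, 1, 1, 1, 1, 1, all ≤ ⌊11/2⌋ = 5.
Every other node leaves some component of size > 5, so the centroid is unique.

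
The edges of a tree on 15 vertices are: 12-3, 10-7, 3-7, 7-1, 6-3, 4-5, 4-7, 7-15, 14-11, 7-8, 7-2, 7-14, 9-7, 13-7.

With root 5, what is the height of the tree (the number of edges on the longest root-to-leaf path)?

4

12 sits deepest: 5-4-7-3-12 — 4 edges from the root.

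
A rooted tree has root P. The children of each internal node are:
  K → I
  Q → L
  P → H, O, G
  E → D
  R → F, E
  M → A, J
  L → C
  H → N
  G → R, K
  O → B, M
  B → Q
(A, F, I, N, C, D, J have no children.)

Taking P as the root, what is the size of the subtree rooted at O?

8

O's subtree: {O, B, M, Q, A, J, L, C}, size 8.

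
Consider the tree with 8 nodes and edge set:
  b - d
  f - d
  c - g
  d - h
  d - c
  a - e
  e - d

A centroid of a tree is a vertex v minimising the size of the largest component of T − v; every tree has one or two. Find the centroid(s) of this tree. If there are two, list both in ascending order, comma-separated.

d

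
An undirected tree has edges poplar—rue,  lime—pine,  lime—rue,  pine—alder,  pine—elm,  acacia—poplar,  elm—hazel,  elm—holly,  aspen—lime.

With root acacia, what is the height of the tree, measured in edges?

6

The longest root-to-leaf path is acacia–poplar–rue–lime–pine–elm–hazel (6 edges).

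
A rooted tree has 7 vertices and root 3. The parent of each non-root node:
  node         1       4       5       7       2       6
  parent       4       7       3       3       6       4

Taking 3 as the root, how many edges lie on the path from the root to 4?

2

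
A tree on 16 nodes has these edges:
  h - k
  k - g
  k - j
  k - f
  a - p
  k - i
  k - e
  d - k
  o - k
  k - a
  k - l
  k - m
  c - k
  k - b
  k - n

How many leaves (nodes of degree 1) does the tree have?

14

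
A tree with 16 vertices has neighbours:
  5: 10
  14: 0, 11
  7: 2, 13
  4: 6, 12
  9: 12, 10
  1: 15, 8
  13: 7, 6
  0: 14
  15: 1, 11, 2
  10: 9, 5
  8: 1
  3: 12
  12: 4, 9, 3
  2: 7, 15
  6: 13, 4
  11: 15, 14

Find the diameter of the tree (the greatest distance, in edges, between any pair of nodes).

12

Starting from 5, a farthest node is 0 at distance 12.
One longest path: 5 – 10 – 9 – 12 – 4 – 6 – 13 – 7 – 2 – 15 – 11 – 14 – 0.
So the diameter is 12.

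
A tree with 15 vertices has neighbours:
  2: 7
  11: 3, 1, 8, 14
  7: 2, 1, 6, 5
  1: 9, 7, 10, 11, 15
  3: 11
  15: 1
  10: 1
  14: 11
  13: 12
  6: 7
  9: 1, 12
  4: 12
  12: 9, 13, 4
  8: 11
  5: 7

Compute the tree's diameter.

5

Starting from 13, a farthest node is 8 at distance 5.
One longest path: 13–12–9–1–11–8.
So the diameter is 5.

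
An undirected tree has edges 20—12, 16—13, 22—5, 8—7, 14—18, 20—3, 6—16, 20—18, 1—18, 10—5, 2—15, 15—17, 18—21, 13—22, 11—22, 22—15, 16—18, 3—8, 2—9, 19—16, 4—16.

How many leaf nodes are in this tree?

12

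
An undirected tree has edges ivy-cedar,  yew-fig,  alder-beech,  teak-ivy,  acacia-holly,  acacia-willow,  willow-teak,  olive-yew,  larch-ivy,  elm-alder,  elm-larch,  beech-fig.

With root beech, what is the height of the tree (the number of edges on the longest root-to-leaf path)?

8

A deepest node is holly, reached by beech – alder – elm – larch – ivy – teak – willow – acacia – holly.
That path has 8 edges, so the height is 8.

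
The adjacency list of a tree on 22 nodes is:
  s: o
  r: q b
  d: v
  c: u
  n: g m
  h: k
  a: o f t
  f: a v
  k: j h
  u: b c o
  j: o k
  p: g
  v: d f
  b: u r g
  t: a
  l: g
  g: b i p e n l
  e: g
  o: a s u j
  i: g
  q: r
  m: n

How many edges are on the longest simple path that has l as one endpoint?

8

The node farthest from l is d, via l-g-b-u-o-a-f-v-d — 8 edges.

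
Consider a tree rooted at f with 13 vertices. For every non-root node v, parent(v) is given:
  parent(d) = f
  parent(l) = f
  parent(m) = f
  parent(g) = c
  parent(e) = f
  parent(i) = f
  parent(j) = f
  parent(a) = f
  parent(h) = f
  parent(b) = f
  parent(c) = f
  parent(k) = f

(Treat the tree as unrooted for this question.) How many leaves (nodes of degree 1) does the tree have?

Degree-1 nodes: a, b, d, e, g, h, i, j, k, l, m — 11 of them.

11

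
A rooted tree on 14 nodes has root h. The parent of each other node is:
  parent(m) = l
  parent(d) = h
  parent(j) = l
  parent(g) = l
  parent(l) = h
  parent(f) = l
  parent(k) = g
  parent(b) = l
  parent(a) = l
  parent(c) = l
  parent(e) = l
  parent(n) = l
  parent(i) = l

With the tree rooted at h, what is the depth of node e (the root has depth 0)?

Climbing from e to the root: e – l – h. That's 2 steps.

2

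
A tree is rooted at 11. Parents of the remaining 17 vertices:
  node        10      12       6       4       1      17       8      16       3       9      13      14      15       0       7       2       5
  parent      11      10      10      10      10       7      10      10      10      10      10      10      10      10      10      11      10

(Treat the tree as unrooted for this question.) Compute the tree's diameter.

4

Starting from 2, a farthest node is 17 at distance 4.
One longest path: 2–11–10–7–17.
So the diameter is 4.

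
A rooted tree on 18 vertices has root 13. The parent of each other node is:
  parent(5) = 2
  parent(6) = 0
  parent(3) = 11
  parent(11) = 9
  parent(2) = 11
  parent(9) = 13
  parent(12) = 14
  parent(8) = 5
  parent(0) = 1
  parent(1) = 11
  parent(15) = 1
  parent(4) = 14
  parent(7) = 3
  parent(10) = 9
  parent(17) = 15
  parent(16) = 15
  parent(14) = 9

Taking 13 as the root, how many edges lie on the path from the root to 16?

5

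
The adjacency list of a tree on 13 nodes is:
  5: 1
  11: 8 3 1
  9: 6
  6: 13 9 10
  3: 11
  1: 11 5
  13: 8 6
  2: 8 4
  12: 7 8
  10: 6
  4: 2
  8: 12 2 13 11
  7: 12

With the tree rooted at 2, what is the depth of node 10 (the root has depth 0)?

Path from 2 to 10: 2 → 8 → 13 → 6 → 10, which has 4 edges.

4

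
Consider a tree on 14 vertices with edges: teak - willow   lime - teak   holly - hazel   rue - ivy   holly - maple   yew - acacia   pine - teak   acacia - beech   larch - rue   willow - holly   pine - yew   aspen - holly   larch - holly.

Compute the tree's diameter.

9

A longest path is beech-acacia-yew-pine-teak-willow-holly-larch-rue-ivy, with 9 edges.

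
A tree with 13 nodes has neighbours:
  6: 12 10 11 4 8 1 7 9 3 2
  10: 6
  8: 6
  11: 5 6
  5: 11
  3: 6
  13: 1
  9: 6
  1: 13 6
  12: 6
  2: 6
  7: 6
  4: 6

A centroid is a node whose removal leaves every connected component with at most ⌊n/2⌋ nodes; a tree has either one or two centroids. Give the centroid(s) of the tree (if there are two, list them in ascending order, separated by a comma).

6

If 6 is removed the pieces have sizes 2, 2, 1, 1, 1, 1, 1, 1, 1, 1, all ≤ ⌊13/2⌋ = 6.
Every other node leaves some component of size > 6, so the centroid is unique.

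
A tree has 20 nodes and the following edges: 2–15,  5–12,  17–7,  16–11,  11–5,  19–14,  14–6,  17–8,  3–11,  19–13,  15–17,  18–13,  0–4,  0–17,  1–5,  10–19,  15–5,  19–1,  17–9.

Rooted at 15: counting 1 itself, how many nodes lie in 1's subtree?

7

The subtree rooted at 1 contains: 1, 19, 14, 13, 10, 6, 18 — 7 nodes.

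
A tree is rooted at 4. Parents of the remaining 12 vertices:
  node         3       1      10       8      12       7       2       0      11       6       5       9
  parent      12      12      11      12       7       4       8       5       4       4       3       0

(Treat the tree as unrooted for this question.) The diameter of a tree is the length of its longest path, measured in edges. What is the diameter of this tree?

BFS from 10 reaches 9 last, at distance 8; BFS from 9 confirms no node is farther.
Path: 10-11-4-7-12-3-5-0-9.

8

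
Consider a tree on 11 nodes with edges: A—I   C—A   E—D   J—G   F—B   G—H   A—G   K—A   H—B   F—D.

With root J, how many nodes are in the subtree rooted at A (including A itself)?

The subtree rooted at A contains: A, C, K, I — 4 nodes.

4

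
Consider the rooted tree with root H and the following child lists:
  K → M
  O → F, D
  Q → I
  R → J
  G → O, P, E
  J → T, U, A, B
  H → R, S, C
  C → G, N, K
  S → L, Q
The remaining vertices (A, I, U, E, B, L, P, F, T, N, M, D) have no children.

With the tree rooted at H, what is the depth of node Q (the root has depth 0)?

Path from H to Q: H – S – Q, which has 2 edges.

2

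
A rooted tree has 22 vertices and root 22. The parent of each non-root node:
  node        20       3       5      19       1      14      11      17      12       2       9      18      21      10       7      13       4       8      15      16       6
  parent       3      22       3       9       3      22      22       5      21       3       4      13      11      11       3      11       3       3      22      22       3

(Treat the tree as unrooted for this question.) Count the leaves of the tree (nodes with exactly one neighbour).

The leaves are 1, 2, 6, 7, 8, 10, 12, 14, 15, 16, 17, 18, 19, 20.
That is 14 leaves.

14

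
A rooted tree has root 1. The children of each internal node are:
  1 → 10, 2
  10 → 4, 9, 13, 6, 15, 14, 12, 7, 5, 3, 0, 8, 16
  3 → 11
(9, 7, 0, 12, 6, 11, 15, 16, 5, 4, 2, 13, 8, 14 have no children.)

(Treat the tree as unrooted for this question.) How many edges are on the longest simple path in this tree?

A longest path is 11-3-10-1-2, with 4 edges.

4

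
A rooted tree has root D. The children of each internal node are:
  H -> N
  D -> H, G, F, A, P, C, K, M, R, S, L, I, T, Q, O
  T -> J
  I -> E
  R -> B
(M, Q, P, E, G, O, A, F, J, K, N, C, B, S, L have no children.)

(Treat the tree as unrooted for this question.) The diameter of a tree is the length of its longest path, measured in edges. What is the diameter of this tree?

4

Starting from J, a farthest node is N at distance 4.
One longest path: J-T-D-H-N.
So the diameter is 4.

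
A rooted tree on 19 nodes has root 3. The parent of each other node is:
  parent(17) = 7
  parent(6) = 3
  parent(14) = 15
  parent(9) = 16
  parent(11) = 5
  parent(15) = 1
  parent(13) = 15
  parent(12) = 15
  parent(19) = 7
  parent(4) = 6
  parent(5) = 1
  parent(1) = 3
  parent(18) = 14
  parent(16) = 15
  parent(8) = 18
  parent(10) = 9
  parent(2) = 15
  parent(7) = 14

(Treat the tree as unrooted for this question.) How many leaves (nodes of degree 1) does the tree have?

9

The leaves are 2, 4, 8, 10, 11, 12, 13, 17, 19.
That is 9 leaves.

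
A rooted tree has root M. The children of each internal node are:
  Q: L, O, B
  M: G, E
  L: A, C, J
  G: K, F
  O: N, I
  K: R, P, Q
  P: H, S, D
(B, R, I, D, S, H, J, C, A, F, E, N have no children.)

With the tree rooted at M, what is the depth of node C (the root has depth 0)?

Climbing from C to the root: C → L → Q → K → G → M. That's 5 steps.

5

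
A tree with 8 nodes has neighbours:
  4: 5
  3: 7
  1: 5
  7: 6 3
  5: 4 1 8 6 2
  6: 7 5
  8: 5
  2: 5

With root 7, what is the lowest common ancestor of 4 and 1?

5

Path 4→root: 4 5 6 7; path 1→root: 1 5 6 7.
First common node: 5.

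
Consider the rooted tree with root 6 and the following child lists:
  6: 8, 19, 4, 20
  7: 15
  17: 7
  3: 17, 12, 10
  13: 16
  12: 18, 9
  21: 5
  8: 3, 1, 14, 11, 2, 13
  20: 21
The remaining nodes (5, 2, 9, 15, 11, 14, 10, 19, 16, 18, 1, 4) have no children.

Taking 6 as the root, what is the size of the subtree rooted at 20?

20's subtree: {20, 21, 5}, size 3.

3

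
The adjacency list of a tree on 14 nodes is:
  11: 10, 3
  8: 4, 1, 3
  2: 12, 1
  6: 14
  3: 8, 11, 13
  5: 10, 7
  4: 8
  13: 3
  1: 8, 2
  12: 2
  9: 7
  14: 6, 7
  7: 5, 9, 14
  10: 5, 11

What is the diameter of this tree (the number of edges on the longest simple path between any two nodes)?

10

Starting from 12, a farthest node is 6 at distance 10.
One longest path: 12 – 2 – 1 – 8 – 3 – 11 – 10 – 5 – 7 – 14 – 6.
So the diameter is 10.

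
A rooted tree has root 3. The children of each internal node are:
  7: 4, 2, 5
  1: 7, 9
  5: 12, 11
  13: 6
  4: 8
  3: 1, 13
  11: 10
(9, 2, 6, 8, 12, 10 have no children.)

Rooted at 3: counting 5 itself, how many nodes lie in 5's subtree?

4

Descendants of 5 (including itself): 5, 12, 11, 10. That's 4.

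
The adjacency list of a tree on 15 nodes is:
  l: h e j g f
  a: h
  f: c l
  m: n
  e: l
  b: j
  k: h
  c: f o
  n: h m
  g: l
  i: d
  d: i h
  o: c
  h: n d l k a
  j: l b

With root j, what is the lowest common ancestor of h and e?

Path h→root: h l j; path e→root: e l j.
First common node: l.

l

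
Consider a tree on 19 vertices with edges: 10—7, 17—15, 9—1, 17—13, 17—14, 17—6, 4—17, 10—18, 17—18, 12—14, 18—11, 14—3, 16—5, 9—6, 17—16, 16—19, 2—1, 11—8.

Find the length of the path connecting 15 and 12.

15 - 17 - 14 - 12: 3 edges.

3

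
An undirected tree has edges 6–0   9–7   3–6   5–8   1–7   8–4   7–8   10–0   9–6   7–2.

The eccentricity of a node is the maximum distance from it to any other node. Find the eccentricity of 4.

The node farthest from 4 is 10, via 4–8–7–9–6–0–10 — 6 edges.

6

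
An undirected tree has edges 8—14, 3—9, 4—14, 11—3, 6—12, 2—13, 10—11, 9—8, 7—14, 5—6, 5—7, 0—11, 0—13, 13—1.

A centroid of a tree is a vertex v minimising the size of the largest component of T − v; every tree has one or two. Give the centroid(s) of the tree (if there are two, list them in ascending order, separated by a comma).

Removing 9 splits the tree into components of sizes 7, 7; the largest is 7 ≤ ⌊15/2⌋ = 7.
No neighbour of 9 does as well, so 9 is the unique centroid.

9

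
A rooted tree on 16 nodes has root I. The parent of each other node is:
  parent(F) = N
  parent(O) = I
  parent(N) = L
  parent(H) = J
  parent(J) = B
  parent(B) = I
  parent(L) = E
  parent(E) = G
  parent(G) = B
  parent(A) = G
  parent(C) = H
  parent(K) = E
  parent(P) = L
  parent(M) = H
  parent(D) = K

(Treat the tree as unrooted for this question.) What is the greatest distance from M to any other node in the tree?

8

A farthest node from M is F.
The path M–H–J–B–G–E–L–N–F has 8 edges.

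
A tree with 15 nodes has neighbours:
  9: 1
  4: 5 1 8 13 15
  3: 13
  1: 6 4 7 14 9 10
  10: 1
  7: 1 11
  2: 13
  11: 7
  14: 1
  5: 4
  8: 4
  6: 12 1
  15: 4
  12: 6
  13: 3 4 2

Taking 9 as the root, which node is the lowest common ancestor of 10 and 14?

Ancestors of 10 (toward the root): 10, 1, 9.
Ancestors of 14: 14, 1, 9.
The deepest node appearing in both lists is 1.

1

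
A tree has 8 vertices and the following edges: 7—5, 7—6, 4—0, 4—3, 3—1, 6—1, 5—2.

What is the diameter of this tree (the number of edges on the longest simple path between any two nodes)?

7

Starting from 0, a farthest node is 2 at distance 7.
One longest path: 0-4-3-1-6-7-5-2.
So the diameter is 7.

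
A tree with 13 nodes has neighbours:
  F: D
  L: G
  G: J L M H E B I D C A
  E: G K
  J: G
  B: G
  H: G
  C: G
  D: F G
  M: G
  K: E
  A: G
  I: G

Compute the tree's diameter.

4

Starting from K, a farthest node is F at distance 4.
One longest path: K - E - G - D - F.
So the diameter is 4.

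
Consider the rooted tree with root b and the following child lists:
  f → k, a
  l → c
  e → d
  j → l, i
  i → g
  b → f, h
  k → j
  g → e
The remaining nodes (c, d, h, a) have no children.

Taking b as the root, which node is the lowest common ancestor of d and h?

Path d→root: d e g i j k f b; path h→root: h b.
First common node: b.

b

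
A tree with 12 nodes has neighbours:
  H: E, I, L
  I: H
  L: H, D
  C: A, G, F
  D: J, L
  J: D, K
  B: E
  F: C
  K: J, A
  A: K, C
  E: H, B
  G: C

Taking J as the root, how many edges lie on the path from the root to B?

Climbing from B to the root: B–E–H–L–D–J. That's 5 steps.

5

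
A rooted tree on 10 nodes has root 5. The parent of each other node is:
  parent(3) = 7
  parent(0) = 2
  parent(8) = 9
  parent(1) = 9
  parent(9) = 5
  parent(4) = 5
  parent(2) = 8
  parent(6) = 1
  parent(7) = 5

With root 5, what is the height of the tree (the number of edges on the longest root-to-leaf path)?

The longest root-to-leaf path is 5 → 9 → 8 → 2 → 0 (4 edges).

4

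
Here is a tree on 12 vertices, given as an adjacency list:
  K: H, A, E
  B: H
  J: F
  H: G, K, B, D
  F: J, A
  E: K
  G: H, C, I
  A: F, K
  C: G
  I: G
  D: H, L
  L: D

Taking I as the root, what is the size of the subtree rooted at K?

K's subtree: {K, A, E, F, J}, size 5.

5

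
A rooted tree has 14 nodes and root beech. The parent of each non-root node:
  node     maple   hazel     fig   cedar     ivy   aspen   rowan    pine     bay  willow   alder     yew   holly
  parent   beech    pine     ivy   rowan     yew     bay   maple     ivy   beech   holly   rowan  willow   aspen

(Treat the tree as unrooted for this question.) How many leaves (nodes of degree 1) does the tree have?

4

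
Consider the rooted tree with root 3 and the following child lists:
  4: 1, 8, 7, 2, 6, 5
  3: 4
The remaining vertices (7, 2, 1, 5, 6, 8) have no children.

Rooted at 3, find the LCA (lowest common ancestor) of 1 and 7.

4

Ancestors of 1 (toward the root): 1, 4, 3.
Ancestors of 7: 7, 4, 3.
The deepest node appearing in both lists is 4.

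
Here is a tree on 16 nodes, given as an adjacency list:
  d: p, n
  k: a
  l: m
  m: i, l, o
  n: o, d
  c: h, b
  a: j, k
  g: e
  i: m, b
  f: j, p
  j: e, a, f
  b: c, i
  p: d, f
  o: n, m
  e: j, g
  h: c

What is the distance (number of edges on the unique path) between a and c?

Walking from a: a - j - f - p - d - n - o - m - i - b - c. Length 10.

10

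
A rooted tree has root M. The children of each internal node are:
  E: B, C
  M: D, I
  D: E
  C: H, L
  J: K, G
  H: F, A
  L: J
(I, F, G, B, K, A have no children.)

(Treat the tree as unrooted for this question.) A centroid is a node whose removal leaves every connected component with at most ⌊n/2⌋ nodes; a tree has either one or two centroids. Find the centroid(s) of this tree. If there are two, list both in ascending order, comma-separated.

Delete C: the remaining components have sizes 5, 4, 3. Max 5 ≤ 6, so C is a centroid.
Every other node leaves some component of size > 6, so the centroid is unique.

C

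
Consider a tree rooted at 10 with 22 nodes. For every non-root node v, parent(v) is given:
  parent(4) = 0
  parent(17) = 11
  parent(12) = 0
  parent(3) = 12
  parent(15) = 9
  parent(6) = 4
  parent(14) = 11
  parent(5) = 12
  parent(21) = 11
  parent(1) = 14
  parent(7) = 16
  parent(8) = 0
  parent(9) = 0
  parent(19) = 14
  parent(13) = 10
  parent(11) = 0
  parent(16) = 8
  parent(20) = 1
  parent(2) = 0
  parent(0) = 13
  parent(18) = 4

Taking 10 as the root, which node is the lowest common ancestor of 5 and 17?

0

Ancestors of 5 (toward the root): 5, 12, 0, 13, 10.
Ancestors of 17: 17, 11, 0, 13, 10.
The deepest node appearing in both lists is 0.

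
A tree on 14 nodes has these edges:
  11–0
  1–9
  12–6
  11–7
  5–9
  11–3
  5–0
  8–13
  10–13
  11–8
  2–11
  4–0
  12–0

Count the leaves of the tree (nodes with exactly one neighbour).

7

Exactly 7 nodes have a single neighbour: 1, 2, 3, 4, 6, 7, 10.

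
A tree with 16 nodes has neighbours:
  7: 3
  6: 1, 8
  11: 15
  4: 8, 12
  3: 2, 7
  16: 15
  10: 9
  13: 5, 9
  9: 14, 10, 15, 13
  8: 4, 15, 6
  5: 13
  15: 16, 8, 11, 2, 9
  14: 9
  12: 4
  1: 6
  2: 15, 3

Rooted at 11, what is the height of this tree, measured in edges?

A deepest node is 12, reached by 11-15-8-4-12.
That path has 4 edges, so the height is 4.

4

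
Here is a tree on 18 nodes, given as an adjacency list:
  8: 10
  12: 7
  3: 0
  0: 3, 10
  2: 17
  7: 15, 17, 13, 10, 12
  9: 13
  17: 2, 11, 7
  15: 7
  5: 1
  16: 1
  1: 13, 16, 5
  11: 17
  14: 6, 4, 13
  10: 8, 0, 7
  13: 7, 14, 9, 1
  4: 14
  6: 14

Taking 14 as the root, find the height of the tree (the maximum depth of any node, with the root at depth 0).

3 sits deepest: 14 – 13 – 7 – 10 – 0 – 3 — 5 edges from the root.

5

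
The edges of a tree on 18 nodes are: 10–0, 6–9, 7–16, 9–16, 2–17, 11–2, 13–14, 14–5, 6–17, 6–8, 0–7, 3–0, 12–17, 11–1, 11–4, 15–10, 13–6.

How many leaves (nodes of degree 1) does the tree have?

Degree-1 nodes: 1, 3, 4, 5, 8, 12, 15 — 7 of them.

7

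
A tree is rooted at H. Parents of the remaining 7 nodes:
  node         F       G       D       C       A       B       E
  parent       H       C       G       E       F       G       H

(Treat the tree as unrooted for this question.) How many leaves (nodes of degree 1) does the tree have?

3

Exactly 3 nodes have a single neighbour: A, B, D.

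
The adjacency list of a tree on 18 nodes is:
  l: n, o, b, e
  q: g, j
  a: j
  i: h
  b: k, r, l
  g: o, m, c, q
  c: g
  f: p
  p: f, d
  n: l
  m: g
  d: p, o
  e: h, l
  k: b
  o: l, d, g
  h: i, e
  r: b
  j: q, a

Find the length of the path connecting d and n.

3

d–o–l–n: 3 edges.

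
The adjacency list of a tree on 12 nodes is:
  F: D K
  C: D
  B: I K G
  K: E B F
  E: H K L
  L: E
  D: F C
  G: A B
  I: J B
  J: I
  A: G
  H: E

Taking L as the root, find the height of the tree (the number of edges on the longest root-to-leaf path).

5

A deepest node is J, reached by L-E-K-B-I-J.
That path has 5 edges, so the height is 5.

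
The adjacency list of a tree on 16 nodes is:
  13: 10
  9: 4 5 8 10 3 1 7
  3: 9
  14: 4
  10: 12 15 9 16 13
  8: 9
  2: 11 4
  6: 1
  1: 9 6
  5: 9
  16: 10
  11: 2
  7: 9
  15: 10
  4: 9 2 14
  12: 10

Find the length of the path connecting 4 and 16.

Walking from 4: 4 – 9 – 10 – 16. Length 3.

3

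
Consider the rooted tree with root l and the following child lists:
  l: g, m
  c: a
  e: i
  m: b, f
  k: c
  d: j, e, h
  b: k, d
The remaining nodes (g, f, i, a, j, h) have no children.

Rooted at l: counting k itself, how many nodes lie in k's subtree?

3

The subtree rooted at k contains: k, c, a — 3 nodes.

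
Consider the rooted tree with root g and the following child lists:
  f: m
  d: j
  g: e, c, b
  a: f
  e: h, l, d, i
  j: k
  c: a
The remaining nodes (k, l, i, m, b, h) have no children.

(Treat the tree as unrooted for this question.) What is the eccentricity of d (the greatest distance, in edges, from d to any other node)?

6

A farthest node from d is m.
The path d–e–g–c–a–f–m has 6 edges.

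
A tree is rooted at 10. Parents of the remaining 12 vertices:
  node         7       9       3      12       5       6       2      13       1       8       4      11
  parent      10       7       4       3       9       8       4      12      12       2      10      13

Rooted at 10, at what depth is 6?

4

Path from 10 to 6: 10–4–2–8–6, which has 4 edges.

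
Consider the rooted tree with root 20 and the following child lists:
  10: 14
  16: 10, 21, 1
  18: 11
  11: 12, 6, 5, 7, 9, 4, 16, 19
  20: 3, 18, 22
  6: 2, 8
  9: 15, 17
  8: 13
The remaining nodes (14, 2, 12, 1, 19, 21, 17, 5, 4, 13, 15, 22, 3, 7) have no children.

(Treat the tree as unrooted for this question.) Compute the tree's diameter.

6

BFS from 13 reaches 14 last, at distance 6; BFS from 14 confirms no node is farther.
Path: 13-8-6-11-16-10-14.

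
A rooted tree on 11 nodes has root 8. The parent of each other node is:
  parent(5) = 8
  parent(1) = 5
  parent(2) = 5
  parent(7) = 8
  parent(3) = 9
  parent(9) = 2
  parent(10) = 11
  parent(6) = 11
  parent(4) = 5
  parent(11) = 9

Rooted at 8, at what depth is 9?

3

Path from 8 to 9: 8 – 5 – 2 – 9, which has 3 edges.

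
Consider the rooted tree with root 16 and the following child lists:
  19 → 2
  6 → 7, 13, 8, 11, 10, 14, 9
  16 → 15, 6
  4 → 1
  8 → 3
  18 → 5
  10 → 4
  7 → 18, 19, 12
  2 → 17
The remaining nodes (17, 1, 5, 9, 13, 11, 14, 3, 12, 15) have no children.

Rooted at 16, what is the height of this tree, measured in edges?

The longest root-to-leaf path is 16 – 6 – 7 – 19 – 2 – 17 (5 edges).

5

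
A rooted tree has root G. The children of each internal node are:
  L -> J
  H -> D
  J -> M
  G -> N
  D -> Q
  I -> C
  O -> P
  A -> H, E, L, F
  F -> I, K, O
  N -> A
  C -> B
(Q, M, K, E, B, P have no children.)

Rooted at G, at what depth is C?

5

Climbing from C to the root: C–I–F–A–N–G. That's 5 steps.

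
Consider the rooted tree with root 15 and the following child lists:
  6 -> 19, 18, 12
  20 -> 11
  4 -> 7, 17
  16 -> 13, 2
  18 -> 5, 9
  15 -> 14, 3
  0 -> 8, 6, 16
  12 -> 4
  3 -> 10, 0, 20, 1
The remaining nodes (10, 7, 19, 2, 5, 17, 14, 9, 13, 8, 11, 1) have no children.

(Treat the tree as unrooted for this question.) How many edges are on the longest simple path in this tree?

A longest path is 14 – 15 – 3 – 0 – 6 – 12 – 4 – 17, with 7 edges.

7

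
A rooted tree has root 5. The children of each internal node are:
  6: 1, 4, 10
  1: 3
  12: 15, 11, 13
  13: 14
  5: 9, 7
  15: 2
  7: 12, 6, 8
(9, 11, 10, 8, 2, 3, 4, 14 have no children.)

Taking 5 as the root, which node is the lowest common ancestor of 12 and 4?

7

Path 12→root: 12 7 5; path 4→root: 4 6 7 5.
First common node: 7.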